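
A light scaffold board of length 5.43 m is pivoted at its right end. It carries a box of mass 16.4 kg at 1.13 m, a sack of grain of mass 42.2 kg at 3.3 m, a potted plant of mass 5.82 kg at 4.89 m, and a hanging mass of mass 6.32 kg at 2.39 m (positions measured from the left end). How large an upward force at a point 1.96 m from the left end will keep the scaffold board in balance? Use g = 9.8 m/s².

Choose the right end as the axis so the unknown pivot reaction has zero arm there.
Box: 16.4 × 9.8 = 160.7 N down at 1.13 m → arm 4.3 m, τ = 160.7 × 4.3 = 691 N·m counterclockwise.
Sack of grain: 42.2 × 9.8 = 413.6 N down at 3.3 m → arm 2.13 m, τ = 413.6 × 2.13 = 881 N·m counterclockwise.
Potted plant: 5.82 × 9.8 = 57.04 N down at 4.89 m → arm 0.54 m, τ = 57.04 × 0.54 = 30.8 N·m counterclockwise.
Hanging mass: 6.32 × 9.8 = 61.94 N down at 2.39 m → arm 3.04 m, τ = 61.94 × 3.04 = 188.3 N·m counterclockwise.
Net moment of the loads = 1791 N·m counterclockwise.
The upward force F acts at a point 1.96 m from the left end, arm 3.47 m, giving F × 3.47 clockwise.
Στ = 0 ⇒ F × 3.47 = 1791 ⇒ F = 1791 / 3.47 = 516 N.

F ≈ 516 N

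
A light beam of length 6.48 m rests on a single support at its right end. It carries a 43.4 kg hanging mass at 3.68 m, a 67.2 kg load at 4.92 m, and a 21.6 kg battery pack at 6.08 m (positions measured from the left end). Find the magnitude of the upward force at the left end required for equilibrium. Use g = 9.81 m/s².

F ≈ 356 N

Take moments about the right end.
Hanging mass: 43.4 × 9.81 = 425.8 N down at 3.68 m → arm 2.8 m, τ = 425.8 × 2.8 = 1192 N·m counterclockwise.
Load: 67.2 × 9.81 = 659.2 N down at 4.92 m → arm 1.56 m, τ = 659.2 × 1.56 = 1028 N·m counterclockwise.
Battery pack: 21.6 × 9.81 = 211.9 N down at 6.08 m → arm 0.4 m, τ = 211.9 × 0.4 = 84.76 N·m counterclockwise.
Net moment of the loads = 2305 N·m counterclockwise.
The upward force F acts at the left end, arm 6.48 m, giving F × 6.48 clockwise.
Setting net torque to zero: F × 6.48 = 2305 → F = 2305 / 6.48 = 356 N.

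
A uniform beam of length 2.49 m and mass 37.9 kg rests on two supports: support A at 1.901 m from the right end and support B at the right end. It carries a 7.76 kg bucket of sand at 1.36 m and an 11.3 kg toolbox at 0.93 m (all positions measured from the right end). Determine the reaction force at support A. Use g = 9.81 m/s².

About support B:
Beam weight: 37.9 × 9.81 = 371.8 N down at 1.245 m → arm 1.245 m, τ = 371.8 × 1.245 = 462.9 N·m counterclockwise.
Bucket of sand: 7.76 × 9.81 = 76.13 N down at 1.36 m → arm 1.36 m, τ = 76.13 × 1.36 = 103.5 N·m counterclockwise.
Toolbox: 11.3 × 9.81 = 110.9 N down at 0.93 m → arm 0.93 m, τ = 110.9 × 0.93 = 103.1 N·m counterclockwise.
Net load moment about support B = 669.5 N·m counterclockwise.
Reaction R at support A is upward at 1.901 m, arm 1.901 m → moment R × 1.901 clockwise.
Στ = 0 ⇒ R × 1.901 = 669.5 ⇒ R = 352 N.

R_A ≈ 352 N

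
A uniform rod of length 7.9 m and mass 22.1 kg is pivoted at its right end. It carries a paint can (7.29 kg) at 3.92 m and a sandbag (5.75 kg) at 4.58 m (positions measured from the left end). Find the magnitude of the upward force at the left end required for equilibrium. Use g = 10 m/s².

F ≈ 171 N

Choose the right end as the axis so the unknown pivot reaction has zero arm there.
Beam weight: 22.1 × 10 = 221 N down at 3.95 m → arm 3.95 m, τ = 221 × 3.95 = 873 N·m counterclockwise.
Paint can: 7.29 × 10 = 72.9 N down at 3.92 m → arm 3.98 m, τ = 72.9 × 3.98 = 290.1 N·m counterclockwise.
Sandbag: 5.75 × 10 = 57.5 N down at 4.58 m → arm 3.32 m, τ = 57.5 × 3.32 = 190.9 N·m counterclockwise.
Net moment of the loads = 1354 N·m counterclockwise.
The upward force F acts at the left end, arm 7.9 m, giving F × 7.9 clockwise.
Στ = 0 ⇒ F × 7.9 = 1354 ⇒ F = 1354 / 7.9 = 171 N.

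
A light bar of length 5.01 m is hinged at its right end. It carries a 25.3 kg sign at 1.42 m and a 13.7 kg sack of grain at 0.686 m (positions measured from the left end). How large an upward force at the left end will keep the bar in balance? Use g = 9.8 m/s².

Choose the right end as the axis so the unknown pivot reaction has zero arm there.
Sign: 25.3 × 9.8 = 247.9 N down at 1.42 m → arm 3.59 m, τ = 247.9 × 3.59 = 890 N·m counterclockwise.
Sack of grain: 13.7 × 9.8 = 134.3 N down at 0.686 m → arm 4.324 m, τ = 134.3 × 4.324 = 580.7 N·m counterclockwise.
Net moment of the loads = 1471 N·m counterclockwise.
The upward force F acts at the left end, arm 5.01 m, giving F × 5.01 clockwise.
Balancing moments: F × 5.01 = 1471, giving F = 1471 / 5.01 = 294 N.

F ≈ 294 N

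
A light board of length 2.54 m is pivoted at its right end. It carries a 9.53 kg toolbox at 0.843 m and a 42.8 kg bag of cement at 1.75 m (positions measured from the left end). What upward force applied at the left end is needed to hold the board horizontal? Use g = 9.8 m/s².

Take moments about the right end.
Toolbox: 9.53 × 9.8 = 93.39 N down at 0.843 m → arm 1.697 m, τ = 93.39 × 1.697 = 158.5 N·m counterclockwise.
Bag of cement: 42.8 × 9.8 = 419.4 N down at 1.75 m → arm 0.79 m, τ = 419.4 × 0.79 = 331.3 N·m counterclockwise.
Net moment of the loads = 489.8 N·m counterclockwise.
The upward force F acts at the left end, arm 2.54 m, giving F × 2.54 clockwise.
For rotational equilibrium, F × 2.54 = 489.8, so F = 489.8 / 2.54 = 193 N.

F ≈ 193 N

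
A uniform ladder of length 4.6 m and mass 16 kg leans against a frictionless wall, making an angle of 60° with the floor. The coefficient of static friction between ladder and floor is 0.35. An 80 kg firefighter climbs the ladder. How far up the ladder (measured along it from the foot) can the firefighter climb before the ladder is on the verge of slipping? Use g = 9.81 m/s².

About the foot of the ladder:
Ladder weight 16×9.81 = 157 N acts at 2.3 m along the ladder; its horizontal arm is 2.3·cos60° = 1.15 m → τ = 180.5 N·m clockwise.
Firefighter weight 80×9.81 = 784.8 N at distance d → arm d·cos60° → τ = 784.8·d·0.5 clockwise.
Wall normal N at the top has arm L sinθ = 3.984 m counterclockwise, so Στ = 0 gives N·3.984 = 180.5 + 392.4·d.
ΣFy = 0 ⇒ N_floor = 941.8 N, so the maximum friction is μ_s·N_floor = 0.35×941.8 = 329.6 N. ΣFx = 0 ⇒ N_wall = f, so at the slipping point N = 329.6 N.
Substituting: 329.6×3.984 = 180.5 + 392.4·d ⇒ d = (1313 − 180.5) / 392.4 = 2.89 m.

d ≈ 2.89 m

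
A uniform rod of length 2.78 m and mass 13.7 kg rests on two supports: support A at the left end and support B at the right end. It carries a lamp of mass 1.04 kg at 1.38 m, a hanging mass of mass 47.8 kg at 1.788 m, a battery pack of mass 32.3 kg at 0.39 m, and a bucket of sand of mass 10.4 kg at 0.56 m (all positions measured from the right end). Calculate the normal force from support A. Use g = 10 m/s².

Choose support B as the axis so its reaction then has zero moment arm.
Beam weight: 13.7 × 10 = 137 N down at 1.39 m → arm 1.39 m, τ = 137 × 1.39 = 190.4 N·m counterclockwise.
Lamp: 1.04 × 10 = 10.4 N down at 1.38 m → arm 1.38 m, τ = 10.4 × 1.38 = 14.35 N·m counterclockwise.
Hanging mass: 47.8 × 10 = 478 N down at 1.788 m → arm 1.788 m, τ = 478 × 1.788 = 854.7 N·m counterclockwise.
Battery pack: 32.3 × 10 = 323 N down at 0.39 m → arm 0.39 m, τ = 323 × 0.39 = 126 N·m counterclockwise.
Bucket of sand: 10.4 × 10 = 104 N down at 0.56 m → arm 0.56 m, τ = 104 × 0.56 = 58.24 N·m counterclockwise.
Net load moment about support B = 1244 N·m counterclockwise.
Reaction R at support A is upward at 2.78 m, arm 2.78 m → moment R × 2.78 clockwise.
Στ = 0 ⇒ R × 2.78 = 1244 ⇒ R = 447 N.

R_A ≈ 447 N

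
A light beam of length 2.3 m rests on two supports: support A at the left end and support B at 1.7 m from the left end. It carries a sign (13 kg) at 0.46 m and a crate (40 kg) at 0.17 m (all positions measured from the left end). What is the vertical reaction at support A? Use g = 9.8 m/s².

Sum moments about support B (its reaction then has zero moment arm).
Sign: 13 × 9.8 = 127.4 N down at 0.46 m → arm 1.24 m, τ = 127.4 × 1.24 = 158 N·m counterclockwise.
Crate: 40 × 9.8 = 392 N down at 0.17 m → arm 1.53 m, τ = 392 × 1.53 = 599.8 N·m counterclockwise.
Net load moment about support B = 757.8 N·m counterclockwise.
Reaction R at support A is upward at 0 m, arm 1.7 m → moment R × 1.7 clockwise.
Στ = 0 ⇒ R × 1.7 = 757.8 ⇒ R = 446 N.

R_A ≈ 446 N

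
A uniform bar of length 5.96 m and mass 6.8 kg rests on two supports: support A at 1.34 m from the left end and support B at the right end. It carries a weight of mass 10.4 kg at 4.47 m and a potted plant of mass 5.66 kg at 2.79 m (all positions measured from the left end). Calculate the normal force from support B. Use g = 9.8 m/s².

R_B ≈ 110 N

Take moments about support A.
Beam weight: 6.8 × 9.8 = 66.64 N down at 2.98 m → arm 1.64 m, τ = 66.64 × 1.64 = 109.3 N·m clockwise.
Weight: 10.4 × 9.8 = 101.9 N down at 4.47 m → arm 3.13 m, τ = 101.9 × 3.13 = 318.9 N·m clockwise.
Potted plant: 5.66 × 9.8 = 55.47 N down at 2.79 m → arm 1.45 m, τ = 55.47 × 1.45 = 80.43 N·m clockwise.
Net load moment about support A = 508.6 N·m clockwise.
Reaction R at support B is upward at 5.96 m, arm 4.62 m → moment R × 4.62 counterclockwise.
Setting net torque to zero: R × 4.62 = 508.6 → R = 110 N.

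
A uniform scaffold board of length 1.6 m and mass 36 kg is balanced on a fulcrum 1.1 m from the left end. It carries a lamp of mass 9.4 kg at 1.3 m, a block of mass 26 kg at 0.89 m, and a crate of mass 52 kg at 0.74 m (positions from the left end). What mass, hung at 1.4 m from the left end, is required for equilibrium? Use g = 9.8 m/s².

m ≈ 110 kg

Taking torques about the fulcrum (at 1.1 m from the left end):
Beam weight: 36 × 9.8 = 352.8 N down at 0.8 m → arm 0.3 m, τ = 352.8 × 0.3 = 105.8 N·m counterclockwise.
Lamp: 9.4 × 9.8 = 92.12 N down at 1.3 m → arm 0.2 m, τ = 92.12 × 0.2 = 18.42 N·m clockwise.
Block: 26 × 9.8 = 254.8 N down at 0.89 m → arm 0.21 m, τ = 254.8 × 0.21 = 53.51 N·m counterclockwise.
Crate: 52 × 9.8 = 509.6 N down at 0.74 m → arm 0.36 m, τ = 509.6 × 0.36 = 183.5 N·m counterclockwise.
Net moment of known loads = 324.4 N·m counterclockwise.
An unknown mass m at 1.4 m has arm 0.3 m; its moment is m·g·0.3 clockwise.
For rotational equilibrium, m × 9.8 × 0.3 = 324.4, so m = 324.4 / (9.8 × 0.3) = 110 kg.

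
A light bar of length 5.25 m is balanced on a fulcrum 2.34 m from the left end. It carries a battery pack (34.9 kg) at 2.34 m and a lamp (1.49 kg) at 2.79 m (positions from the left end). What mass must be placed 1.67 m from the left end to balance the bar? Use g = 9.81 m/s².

m ≈ 1 kg

Sum moments about the fulcrum (at 2.34 m from the left end) (the support reaction has zero arm there).
Battery pack: acts at the fulcrum, moment arm 0 → no torque.
Lamp: 1.49 × 9.81 = 14.62 N down at 2.79 m → arm 0.45 m, τ = 14.62 × 0.45 = 6.579 N·m clockwise.
Net moment of known loads = 6.579 N·m clockwise.
An unknown mass m at 1.67 m has arm 0.67 m; its moment is m·g·0.67 counterclockwise.
Setting net torque to zero: m × 9.81 × 0.67 = 6.579 → m = 6.579 / (9.81 × 0.67) = 1 kg.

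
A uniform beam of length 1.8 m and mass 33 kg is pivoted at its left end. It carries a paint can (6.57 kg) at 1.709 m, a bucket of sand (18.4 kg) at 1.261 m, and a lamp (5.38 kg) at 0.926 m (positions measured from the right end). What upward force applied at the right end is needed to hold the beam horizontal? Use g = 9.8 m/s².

Choose the left end as the axis so the unknown pivot reaction has zero arm there.
Beam weight: 33 × 9.8 = 323.4 N down at 0.9 m → arm 0.9 m, τ = 323.4 × 0.9 = 291.1 N·m clockwise.
Paint can: 6.57 × 9.8 = 64.39 N down at 1.709 m → arm 0.0914 m, τ = 64.39 × 0.0914 = 5.885 N·m clockwise.
Bucket of sand: 18.4 × 9.8 = 180.3 N down at 1.261 m → arm 0.539 m, τ = 180.3 × 0.539 = 97.18 N·m clockwise.
Lamp: 5.38 × 9.8 = 52.72 N down at 0.926 m → arm 0.874 m, τ = 52.72 × 0.874 = 46.08 N·m clockwise.
Net moment of the loads = 440.2 N·m clockwise.
The upward force F acts at the right end, arm 1.8 m, giving F × 1.8 counterclockwise.
Setting net torque to zero: F × 1.8 = 440.2 → F = 440.2 / 1.8 = 245 N.

F ≈ 245 N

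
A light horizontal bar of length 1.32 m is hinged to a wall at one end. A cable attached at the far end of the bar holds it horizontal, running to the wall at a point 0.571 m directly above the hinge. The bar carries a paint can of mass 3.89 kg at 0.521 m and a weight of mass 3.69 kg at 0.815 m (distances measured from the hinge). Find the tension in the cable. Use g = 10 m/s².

About the hinge:
Paint can: 3.89 × 10 = 38.9 N down at 0.521 m → arm 0.521 m, τ = 38.9 × 0.521 = 20.27 N·m clockwise.
Weight: 3.69 × 10 = 36.9 N down at 0.815 m → arm 0.815 m, τ = 36.9 × 0.815 = 30.07 N·m clockwise.
Total clockwise load moment = 50.34 N·m.
The cable tension T acts at 1.32 m; only its component perpendicular to the bar, T sinθ, produces torque. sinθ = h/√(h²+d²) = 0.571/√(0.571²+1.32²) = 0.397.
Setting net torque to zero: T × 1.32 × 0.397 = 50.34 → T = 50.34 / 0.524 = 96.1 N.

T ≈ 96.1 N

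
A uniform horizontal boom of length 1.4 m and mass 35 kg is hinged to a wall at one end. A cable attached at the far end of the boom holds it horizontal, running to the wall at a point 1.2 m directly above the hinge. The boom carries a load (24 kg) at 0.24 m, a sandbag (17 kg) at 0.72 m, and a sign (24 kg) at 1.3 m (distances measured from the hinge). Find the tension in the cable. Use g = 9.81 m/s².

Take moments about the hinge.
Beam weight: 35 × 9.81 = 343.4 N down at 0.7 m → arm 0.7 m, τ = 343.4 × 0.7 = 240.4 N·m clockwise.
Load: 24 × 9.81 = 235.4 N down at 0.24 m → arm 0.24 m, τ = 235.4 × 0.24 = 56.5 N·m clockwise.
Sandbag: 17 × 9.81 = 166.8 N down at 0.72 m → arm 0.72 m, τ = 166.8 × 0.72 = 120.1 N·m clockwise.
Sign: 24 × 9.81 = 235.4 N down at 1.3 m → arm 1.3 m, τ = 235.4 × 1.3 = 306 N·m clockwise.
Total clockwise load moment = 723 N·m.
The cable tension T acts at 1.4 m; only its component perpendicular to the boom, T sinθ, produces torque. sinθ = h/√(h²+d²) = 1.2/√(1.2²+1.4²) = 0.6508.
Στ = 0 ⇒ T × 1.4 × 0.6508 = 723 ⇒ T = 723 / 0.9111 = 794 N.

T ≈ 794 N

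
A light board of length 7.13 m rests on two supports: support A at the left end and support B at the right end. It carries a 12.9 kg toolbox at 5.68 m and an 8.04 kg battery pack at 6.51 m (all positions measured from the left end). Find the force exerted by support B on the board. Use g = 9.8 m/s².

Taking torques about support A:
Toolbox: 12.9 × 9.8 = 126.4 N down at 5.68 m → arm 5.68 m, τ = 126.4 × 5.68 = 718 N·m clockwise.
Battery pack: 8.04 × 9.8 = 78.79 N down at 6.51 m → arm 6.51 m, τ = 78.79 × 6.51 = 512.9 N·m clockwise.
Net load moment about support A = 1231 N·m clockwise.
Reaction R at support B is upward at 7.13 m, arm 7.13 m → moment R × 7.13 counterclockwise.
Στ = 0 ⇒ R × 7.13 = 1231 ⇒ R = 173 N.

R_B ≈ 173 N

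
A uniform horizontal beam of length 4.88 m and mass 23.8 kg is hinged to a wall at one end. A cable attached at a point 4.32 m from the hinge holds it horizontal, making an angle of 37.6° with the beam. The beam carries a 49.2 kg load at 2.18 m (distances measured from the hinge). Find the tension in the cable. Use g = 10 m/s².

Choose the hinge as the axis so the unknown hinge reaction has zero arm there.
Beam weight: 23.8 × 10 = 238 N down at 2.44 m → arm 2.44 m, τ = 238 × 2.44 = 580.7 N·m clockwise.
Load: 49.2 × 10 = 492 N down at 2.18 m → arm 2.18 m, τ = 492 × 2.18 = 1073 N·m clockwise.
Total clockwise load moment = 1654 N·m.
The cable tension T acts at 4.32 m; only its component perpendicular to the beam, T sinθ, produces torque. sin 37.6° = 0.6101.
Balancing moments: T × 4.32 × 0.6101 = 1654, giving T = 1654 / 2.636 = 627 N.

T ≈ 627 N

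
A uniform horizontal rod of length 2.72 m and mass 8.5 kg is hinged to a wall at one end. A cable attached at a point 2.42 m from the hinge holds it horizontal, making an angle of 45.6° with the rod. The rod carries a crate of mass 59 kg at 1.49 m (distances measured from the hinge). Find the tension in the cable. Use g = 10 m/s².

T ≈ 575 N

Take moments about the hinge.
Beam weight: 8.5 × 10 = 85 N down at 1.36 m → arm 1.36 m, τ = 85 × 1.36 = 115.6 N·m clockwise.
Crate: 59 × 10 = 590 N down at 1.49 m → arm 1.49 m, τ = 590 × 1.49 = 879.1 N·m clockwise.
Total clockwise load moment = 994.7 N·m.
The cable tension T acts at 2.42 m; only its component perpendicular to the rod, T sinθ, produces torque. sin 45.6° = 0.7145.
Στ = 0 ⇒ T × 2.42 × 0.7145 = 994.7 ⇒ T = 994.7 / 1.729 = 575 N.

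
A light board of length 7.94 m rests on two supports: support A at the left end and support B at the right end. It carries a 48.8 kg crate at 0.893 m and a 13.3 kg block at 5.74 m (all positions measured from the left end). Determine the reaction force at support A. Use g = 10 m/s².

Choose support B as the axis so its reaction then has zero moment arm.
Crate: 48.8 × 10 = 488 N down at 0.893 m → arm 7.047 m, τ = 488 × 7.047 = 3439 N·m counterclockwise.
Block: 13.3 × 10 = 133 N down at 5.74 m → arm 2.2 m, τ = 133 × 2.2 = 292.6 N·m counterclockwise.
Net load moment about support B = 3732 N·m counterclockwise.
Reaction R at support A is upward at 0 m, arm 7.94 m → moment R × 7.94 clockwise.
Στ = 0 ⇒ R × 7.94 = 3732 ⇒ R = 470 N.

R_A ≈ 470 N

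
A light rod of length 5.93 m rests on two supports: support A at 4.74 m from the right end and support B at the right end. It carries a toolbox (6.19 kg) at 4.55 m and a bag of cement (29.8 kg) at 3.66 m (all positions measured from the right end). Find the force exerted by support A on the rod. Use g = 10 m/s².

R_A ≈ 290 N

Choose support B as the axis so its reaction then has zero moment arm.
Toolbox: 6.19 × 10 = 61.9 N down at 4.55 m → arm 4.55 m, τ = 61.9 × 4.55 = 281.6 N·m counterclockwise.
Bag of cement: 29.8 × 10 = 298 N down at 3.66 m → arm 3.66 m, τ = 298 × 3.66 = 1091 N·m counterclockwise.
Net load moment about support B = 1373 N·m counterclockwise.
Reaction R at support A is upward at 4.74 m, arm 4.74 m → moment R × 4.74 clockwise.
Balancing moments: R × 4.74 = 1373, giving R = 290 N.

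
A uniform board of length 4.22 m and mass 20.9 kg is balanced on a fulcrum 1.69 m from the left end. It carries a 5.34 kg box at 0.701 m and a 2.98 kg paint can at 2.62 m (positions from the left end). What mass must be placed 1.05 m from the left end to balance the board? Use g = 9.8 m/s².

About the fulcrum (at 1.69 m from the left end):
Beam weight: 20.9 × 9.8 = 204.8 N down at 2.11 m → arm 0.42 m, τ = 204.8 × 0.42 = 86.02 N·m clockwise.
Box: 5.34 × 9.8 = 52.33 N down at 0.701 m → arm 0.989 m, τ = 52.33 × 0.989 = 51.75 N·m counterclockwise.
Paint can: 2.98 × 9.8 = 29.2 N down at 2.62 m → arm 0.93 m, τ = 29.2 × 0.93 = 27.16 N·m clockwise.
Net moment of known loads = 61.43 N·m clockwise.
An unknown mass m at 1.05 m has arm 0.64 m; its moment is m·g·0.64 counterclockwise.
For rotational equilibrium, m × 9.8 × 0.64 = 61.43, so m = 61.43 / (9.8 × 0.64) = 9.79 kg.

m ≈ 9.79 kg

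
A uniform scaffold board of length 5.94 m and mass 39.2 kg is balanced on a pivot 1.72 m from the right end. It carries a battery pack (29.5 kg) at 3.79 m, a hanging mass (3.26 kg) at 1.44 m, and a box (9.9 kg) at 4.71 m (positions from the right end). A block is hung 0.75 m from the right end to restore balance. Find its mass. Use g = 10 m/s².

m ≈ 143 kg

About the pivot (at 1.72 m from the right end):
Beam weight: 39.2 × 10 = 392 N down at 2.97 m → arm 1.25 m, τ = 392 × 1.25 = 490 N·m counterclockwise.
Battery pack: 29.5 × 10 = 295 N down at 3.79 m → arm 2.07 m, τ = 295 × 2.07 = 610.6 N·m counterclockwise.
Hanging mass: 3.26 × 10 = 32.6 N down at 1.44 m → arm 0.28 m, τ = 32.6 × 0.28 = 9.128 N·m clockwise.
Box: 9.9 × 10 = 99 N down at 4.71 m → arm 2.99 m, τ = 99 × 2.99 = 296 N·m counterclockwise.
Net moment of known loads = 1387 N·m counterclockwise.
An unknown mass m at 0.75 m has arm 0.97 m; its moment is m·g·0.97 clockwise.
Στ = 0 ⇒ m × 10 × 0.97 = 1387 ⇒ m = 1387 / (10 × 0.97) = 143 kg.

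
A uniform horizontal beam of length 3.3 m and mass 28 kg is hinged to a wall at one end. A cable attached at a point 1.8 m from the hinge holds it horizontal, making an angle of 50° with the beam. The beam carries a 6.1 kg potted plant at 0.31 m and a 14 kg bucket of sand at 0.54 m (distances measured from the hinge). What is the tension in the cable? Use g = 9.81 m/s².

T ≈ 396 N

Choose the hinge as the axis so the unknown hinge reaction has zero arm there.
Beam weight: 28 × 9.81 = 274.7 N down at 1.65 m → arm 1.65 m, τ = 274.7 × 1.65 = 453.3 N·m clockwise.
Potted plant: 6.1 × 9.81 = 59.84 N down at 0.31 m → arm 0.31 m, τ = 59.84 × 0.31 = 18.55 N·m clockwise.
Bucket of sand: 14 × 9.81 = 137.3 N down at 0.54 m → arm 0.54 m, τ = 137.3 × 0.54 = 74.14 N·m clockwise.
Total clockwise load moment = 546 N·m.
The cable tension T acts at 1.8 m; only its component perpendicular to the beam, T sinθ, produces torque. sin 50° = 0.766.
Setting net torque to zero: T × 1.8 × 0.766 = 546 → T = 546 / 1.379 = 396 N.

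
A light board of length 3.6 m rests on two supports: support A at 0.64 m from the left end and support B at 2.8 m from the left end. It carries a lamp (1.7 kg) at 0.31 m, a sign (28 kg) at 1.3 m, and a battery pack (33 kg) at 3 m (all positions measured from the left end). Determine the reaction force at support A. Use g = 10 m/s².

About support B:
Lamp: 1.7 × 10 = 17 N down at 0.31 m → arm 2.49 m, τ = 17 × 2.49 = 42.33 N·m counterclockwise.
Sign: 28 × 10 = 280 N down at 1.3 m → arm 1.5 m, τ = 280 × 1.5 = 420 N·m counterclockwise.
Battery pack: 33 × 10 = 330 N down at 3 m → arm 0.2 m, τ = 330 × 0.2 = 66 N·m clockwise.
Net load moment about support B = 396.3 N·m counterclockwise.
Reaction R at support A is upward at 0.64 m, arm 2.16 m → moment R × 2.16 clockwise.
Στ = 0 ⇒ R × 2.16 = 396.3 ⇒ R = 183 N.

R_A ≈ 183 N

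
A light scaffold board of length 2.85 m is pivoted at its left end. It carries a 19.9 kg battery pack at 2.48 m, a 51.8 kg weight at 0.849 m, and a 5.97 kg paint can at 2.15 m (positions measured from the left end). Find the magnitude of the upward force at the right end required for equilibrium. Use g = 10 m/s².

Taking torques about the left end:
Battery pack: 19.9 × 10 = 199 N down at 2.48 m → arm 2.48 m, τ = 199 × 2.48 = 493.5 N·m clockwise.
Weight: 51.8 × 10 = 518 N down at 0.849 m → arm 0.849 m, τ = 518 × 0.849 = 439.8 N·m clockwise.
Paint can: 5.97 × 10 = 59.7 N down at 2.15 m → arm 2.15 m, τ = 59.7 × 2.15 = 128.4 N·m clockwise.
Net moment of the loads = 1062 N·m clockwise.
The upward force F acts at the right end, arm 2.85 m, giving F × 2.85 counterclockwise.
Setting net torque to zero: F × 2.85 = 1062 → F = 1062 / 2.85 = 373 N.

F ≈ 373 N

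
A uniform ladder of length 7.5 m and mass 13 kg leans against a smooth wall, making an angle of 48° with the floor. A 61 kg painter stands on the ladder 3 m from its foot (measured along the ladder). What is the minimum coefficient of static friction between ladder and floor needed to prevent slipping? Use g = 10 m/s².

μ_min ≈ 0.376

Choose the foot of the ladder as the axis so the floor normal and friction both act there and drop out.
Ladder weight 13×10 = 130 N acts at 3.75 m along the ladder; its horizontal arm is 3.75·cos48° = 2.509 m → τ = 326.2 N·m clockwise.
Painter: 61×10 = 610 N at 3 m → arm 2.007 m → τ = 1224 N·m clockwise.
Wall normal N acts horizontally at the top; its moment arm is the height L sinθ = 7.5·sin48° = 5.574 m, counterclockwise.
For rotational equilibrium, N × 5.574 = 1550, so N = 278.1 N.
ΣFx = 0 ⇒ f = N_wall = 278.1 N. ΣFy = 0 ⇒ N_floor = 740 N.
μ_min = f / N_floor = 278.1 / 740 = 0.376.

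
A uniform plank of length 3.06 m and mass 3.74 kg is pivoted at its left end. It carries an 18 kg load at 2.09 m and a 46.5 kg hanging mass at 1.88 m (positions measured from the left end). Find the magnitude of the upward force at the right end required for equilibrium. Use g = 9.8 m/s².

F ≈ 419 N

Take moments about the left end.
Beam weight: 3.74 × 9.8 = 36.65 N down at 1.53 m → arm 1.53 m, τ = 36.65 × 1.53 = 56.07 N·m clockwise.
Load: 18 × 9.8 = 176.4 N down at 2.09 m → arm 2.09 m, τ = 176.4 × 2.09 = 368.7 N·m clockwise.
Hanging mass: 46.5 × 9.8 = 455.7 N down at 1.88 m → arm 1.88 m, τ = 455.7 × 1.88 = 856.7 N·m clockwise.
Net moment of the loads = 1281 N·m clockwise.
The upward force F acts at the right end, arm 3.06 m, giving F × 3.06 counterclockwise.
Balancing moments: F × 3.06 = 1281, giving F = 1281 / 3.06 = 419 N.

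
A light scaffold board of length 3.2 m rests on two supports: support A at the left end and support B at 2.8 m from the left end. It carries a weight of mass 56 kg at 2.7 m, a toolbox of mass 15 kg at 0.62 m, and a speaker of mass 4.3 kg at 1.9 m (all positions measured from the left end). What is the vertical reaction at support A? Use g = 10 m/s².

R_A ≈ 151 N

Choose support B as the axis so its reaction then has zero moment arm.
Weight: 56 × 10 = 560 N down at 2.7 m → arm 0.1 m, τ = 560 × 0.1 = 56 N·m counterclockwise.
Toolbox: 15 × 10 = 150 N down at 0.62 m → arm 2.18 m, τ = 150 × 2.18 = 327 N·m counterclockwise.
Speaker: 4.3 × 10 = 43 N down at 1.9 m → arm 0.9 m, τ = 43 × 0.9 = 38.7 N·m counterclockwise.
Net load moment about support B = 421.7 N·m counterclockwise.
Reaction R at support A is upward at 0 m, arm 2.8 m → moment R × 2.8 clockwise.
Setting net torque to zero: R × 2.8 = 421.7 → R = 151 N.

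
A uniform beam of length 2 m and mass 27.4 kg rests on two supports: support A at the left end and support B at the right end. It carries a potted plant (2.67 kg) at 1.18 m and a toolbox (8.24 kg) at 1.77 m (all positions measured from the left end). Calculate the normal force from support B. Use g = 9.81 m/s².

Choose support A as the axis so its reaction then has zero moment arm.
Beam weight: 27.4 × 9.81 = 268.8 N down at 1 m → arm 1 m, τ = 268.8 × 1 = 268.8 N·m clockwise.
Potted plant: 2.67 × 9.81 = 26.19 N down at 1.18 m → arm 1.18 m, τ = 26.19 × 1.18 = 30.9 N·m clockwise.
Toolbox: 8.24 × 9.81 = 80.83 N down at 1.77 m → arm 1.77 m, τ = 80.83 × 1.77 = 143.1 N·m clockwise.
Net load moment about support A = 442.8 N·m clockwise.
Reaction R at support B is upward at 2 m, arm 2 m → moment R × 2 counterclockwise.
Setting net torque to zero: R × 2 = 442.8 → R = 221 N.

R_B ≈ 221 N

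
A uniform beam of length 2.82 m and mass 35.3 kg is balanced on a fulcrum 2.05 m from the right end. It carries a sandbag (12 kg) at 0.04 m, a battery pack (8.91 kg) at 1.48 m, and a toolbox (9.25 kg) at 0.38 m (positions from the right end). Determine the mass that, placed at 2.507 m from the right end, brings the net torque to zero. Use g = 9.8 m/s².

Sum moments about the fulcrum (at 2.05 m from the right end) (the support reaction has zero arm there).
Beam weight: 35.3 × 9.8 = 345.9 N down at 1.41 m → arm 0.64 m, τ = 345.9 × 0.64 = 221.4 N·m clockwise.
Sandbag: 12 × 9.8 = 117.6 N down at 0.04 m → arm 2.01 m, τ = 117.6 × 2.01 = 236.4 N·m clockwise.
Battery pack: 8.91 × 9.8 = 87.32 N down at 1.48 m → arm 0.57 m, τ = 87.32 × 0.57 = 49.77 N·m clockwise.
Toolbox: 9.25 × 9.8 = 90.65 N down at 0.38 m → arm 1.67 m, τ = 90.65 × 1.67 = 151.4 N·m clockwise.
Net moment of known loads = 659 N·m clockwise.
An unknown mass m at 2.507 m has arm 0.457 m; its moment is m·g·0.457 counterclockwise.
Balancing moments: m × 9.8 × 0.457 = 659, giving m = 659 / (9.8 × 0.457) = 147 kg.

m ≈ 147 kg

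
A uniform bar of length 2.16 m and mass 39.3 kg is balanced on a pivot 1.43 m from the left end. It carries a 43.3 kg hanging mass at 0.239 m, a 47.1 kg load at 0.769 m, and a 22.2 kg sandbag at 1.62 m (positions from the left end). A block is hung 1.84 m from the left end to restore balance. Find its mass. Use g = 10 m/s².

Take moments about the pivot (at 1.43 m from the left end).
Beam weight: 39.3 × 10 = 393 N down at 1.08 m → arm 0.35 m, τ = 393 × 0.35 = 137.5 N·m counterclockwise.
Hanging mass: 43.3 × 10 = 433 N down at 0.239 m → arm 1.191 m, τ = 433 × 1.191 = 515.7 N·m counterclockwise.
Load: 47.1 × 10 = 471 N down at 0.769 m → arm 0.661 m, τ = 471 × 0.661 = 311.3 N·m counterclockwise.
Sandbag: 22.2 × 10 = 222 N down at 1.62 m → arm 0.19 m, τ = 222 × 0.19 = 42.18 N·m clockwise.
Net moment of known loads = 922.3 N·m counterclockwise.
An unknown mass m at 1.84 m has arm 0.41 m; its moment is m·g·0.41 clockwise.
Balancing moments: m × 10 × 0.41 = 922.3, giving m = 922.3 / (10 × 0.41) = 225 kg.

m ≈ 225 kg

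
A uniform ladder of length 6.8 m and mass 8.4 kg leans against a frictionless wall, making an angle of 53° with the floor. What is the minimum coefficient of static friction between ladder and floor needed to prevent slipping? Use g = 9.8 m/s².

Take moments about the foot of the ladder.
Ladder weight 8.4×9.8 = 82.32 N acts at 3.4 m along the ladder; its horizontal arm is 3.4·cos53° = 2.046 m → τ = 168.4 N·m clockwise.
Wall normal N acts horizontally at the top; its moment arm is the height L sinθ = 6.8·sin53° = 5.431 m, counterclockwise.
Setting net torque to zero: N × 5.431 = 168.4 → N = 31.01 N.
ΣFx = 0 ⇒ f = N_wall = 31.01 N. ΣFy = 0 ⇒ N_floor = 82.32 N.
μ_min = f / N_floor = 31.01 / 82.32 = 0.377.

μ_min ≈ 0.377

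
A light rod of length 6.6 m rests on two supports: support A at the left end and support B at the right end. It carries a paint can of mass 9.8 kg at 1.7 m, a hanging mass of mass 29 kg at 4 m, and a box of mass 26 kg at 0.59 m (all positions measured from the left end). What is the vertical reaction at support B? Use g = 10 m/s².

Take moments about support A.
Paint can: 9.8 × 10 = 98 N down at 1.7 m → arm 1.7 m, τ = 98 × 1.7 = 166.6 N·m clockwise.
Hanging mass: 29 × 10 = 290 N down at 4 m → arm 4 m, τ = 290 × 4 = 1160 N·m clockwise.
Box: 26 × 10 = 260 N down at 0.59 m → arm 0.59 m, τ = 260 × 0.59 = 153.4 N·m clockwise.
Net load moment about support A = 1480 N·m clockwise.
Reaction R at support B is upward at 6.6 m, arm 6.6 m → moment R × 6.6 counterclockwise.
Balancing moments: R × 6.6 = 1480, giving R = 224 N.

R_B ≈ 224 N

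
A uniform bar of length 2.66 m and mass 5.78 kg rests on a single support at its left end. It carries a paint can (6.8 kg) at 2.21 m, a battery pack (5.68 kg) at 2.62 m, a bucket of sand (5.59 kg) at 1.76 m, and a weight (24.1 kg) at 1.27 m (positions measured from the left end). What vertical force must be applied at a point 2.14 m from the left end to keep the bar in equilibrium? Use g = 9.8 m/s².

Take moments about the left end.
Beam weight: 5.78 × 9.8 = 56.64 N down at 1.33 m → arm 1.33 m, τ = 56.64 × 1.33 = 75.33 N·m clockwise.
Paint can: 6.8 × 9.8 = 66.64 N down at 2.21 m → arm 2.21 m, τ = 66.64 × 2.21 = 147.3 N·m clockwise.
Battery pack: 5.68 × 9.8 = 55.66 N down at 2.62 m → arm 2.62 m, τ = 55.66 × 2.62 = 145.8 N·m clockwise.
Bucket of sand: 5.59 × 9.8 = 54.78 N down at 1.76 m → arm 1.76 m, τ = 54.78 × 1.76 = 96.41 N·m clockwise.
Weight: 24.1 × 9.8 = 236.2 N down at 1.27 m → arm 1.27 m, τ = 236.2 × 1.27 = 300 N·m clockwise.
Net moment of the loads = 764.8 N·m clockwise.
The upward force F acts at a point 2.14 m from the left end, arm 2.14 m, giving F × 2.14 counterclockwise.
Στ = 0 ⇒ F × 2.14 = 764.8 ⇒ F = 764.8 / 2.14 = 357 N.

F ≈ 357 N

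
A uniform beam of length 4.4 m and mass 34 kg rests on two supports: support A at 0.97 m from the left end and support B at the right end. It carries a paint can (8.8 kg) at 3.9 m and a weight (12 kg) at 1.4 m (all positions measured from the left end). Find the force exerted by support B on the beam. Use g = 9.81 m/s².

R_B ≈ 208 N

Sum moments about support A (its reaction then has zero moment arm).
Beam weight: 34 × 9.81 = 333.5 N down at 2.2 m → arm 1.23 m, τ = 333.5 × 1.23 = 410.2 N·m clockwise.
Paint can: 8.8 × 9.81 = 86.33 N down at 3.9 m → arm 2.93 m, τ = 86.33 × 2.93 = 252.9 N·m clockwise.
Weight: 12 × 9.81 = 117.7 N down at 1.4 m → arm 0.43 m, τ = 117.7 × 0.43 = 50.61 N·m clockwise.
Net load moment about support A = 713.7 N·m clockwise.
Reaction R at support B is upward at 4.4 m, arm 3.43 m → moment R × 3.43 counterclockwise.
Setting net torque to zero: R × 3.43 = 713.7 → R = 208 N.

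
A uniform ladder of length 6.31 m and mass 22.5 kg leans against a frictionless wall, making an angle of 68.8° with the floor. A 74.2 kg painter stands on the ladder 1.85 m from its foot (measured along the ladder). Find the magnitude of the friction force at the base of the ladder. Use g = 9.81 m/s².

Sum moments about the foot of the ladder (the floor normal and friction both act there and drop out).
Ladder weight 22.5×9.81 = 220.7 N acts at 3.155 m along the ladder; its horizontal arm is 3.155·cos68.8° = 1.141 m → τ = 251.8 N·m clockwise.
Painter: 74.2×9.81 = 727.9 N at 1.85 m → arm 0.669 m → τ = 487 N·m clockwise.
Wall normal N acts horizontally at the top; its moment arm is the height L sinθ = 6.31·sin68.8° = 5.883 m, counterclockwise.
Στ = 0 ⇒ N × 5.883 = 738.8 ⇒ N = 126 N.
ΣFx = 0: friction at the foot balances the wall's push, so f = N_wall = 126 N.

f ≈ 126 N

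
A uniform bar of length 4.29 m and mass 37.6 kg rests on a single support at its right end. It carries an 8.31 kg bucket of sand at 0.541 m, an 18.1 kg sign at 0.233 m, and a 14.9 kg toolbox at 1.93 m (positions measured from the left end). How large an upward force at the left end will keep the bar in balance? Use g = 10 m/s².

F ≈ 514 N

Choose the right end as the axis so the unknown pivot reaction has zero arm there.
Beam weight: 37.6 × 10 = 376 N down at 2.145 m → arm 2.145 m, τ = 376 × 2.145 = 806.5 N·m counterclockwise.
Bucket of sand: 8.31 × 10 = 83.1 N down at 0.541 m → arm 3.749 m, τ = 83.1 × 3.749 = 311.5 N·m counterclockwise.
Sign: 18.1 × 10 = 181 N down at 0.233 m → arm 4.057 m, τ = 181 × 4.057 = 734.3 N·m counterclockwise.
Toolbox: 14.9 × 10 = 149 N down at 1.93 m → arm 2.36 m, τ = 149 × 2.36 = 351.6 N·m counterclockwise.
Net moment of the loads = 2204 N·m counterclockwise.
The upward force F acts at the left end, arm 4.29 m, giving F × 4.29 clockwise.
Setting net torque to zero: F × 4.29 = 2204 → F = 2204 / 4.29 = 514 N.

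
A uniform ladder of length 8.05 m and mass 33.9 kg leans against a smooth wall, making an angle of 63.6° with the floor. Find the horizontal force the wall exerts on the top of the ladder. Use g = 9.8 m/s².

Sum moments about the foot of the ladder (the floor normal and friction both act there and drop out).
Ladder weight 33.9×9.8 = 332.2 N acts at 4.025 m along the ladder; its horizontal arm is 4.025·cos63.6° = 1.79 m → τ = 594.6 N·m clockwise.
Wall normal N acts horizontally at the top; its moment arm is the height L sinθ = 8.05·sin63.6° = 7.21 m, counterclockwise.
Setting net torque to zero: N × 7.21 = 594.6 → N = 82.5 N.

N_wall ≈ 82.5 N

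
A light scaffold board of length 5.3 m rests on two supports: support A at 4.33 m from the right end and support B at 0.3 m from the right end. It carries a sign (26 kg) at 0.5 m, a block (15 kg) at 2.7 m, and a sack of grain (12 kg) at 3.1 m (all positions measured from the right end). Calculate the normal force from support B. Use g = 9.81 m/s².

R_B ≈ 338 N

Take moments about support A.
Sign: 26 × 9.81 = 255.1 N down at 0.5 m → arm 3.83 m, τ = 255.1 × 3.83 = 977 N·m clockwise.
Block: 15 × 9.81 = 147.2 N down at 2.7 m → arm 1.63 m, τ = 147.2 × 1.63 = 239.9 N·m clockwise.
Sack of grain: 12 × 9.81 = 117.7 N down at 3.1 m → arm 1.23 m, τ = 117.7 × 1.23 = 144.8 N·m clockwise.
Net load moment about support A = 1362 N·m clockwise.
Reaction R at support B is upward at 0.3 m, arm 4.03 m → moment R × 4.03 counterclockwise.
Setting net torque to zero: R × 4.03 = 1362 → R = 338 N.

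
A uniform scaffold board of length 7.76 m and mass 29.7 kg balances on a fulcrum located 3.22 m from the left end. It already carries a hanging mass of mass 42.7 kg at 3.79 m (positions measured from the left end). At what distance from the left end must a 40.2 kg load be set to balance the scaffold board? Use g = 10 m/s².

x ≈ 2.13 m from the left end

Take moments about the fulcrum (at 3.22 m from the left end).
Beam weight: 29.7 × 10 = 297 N down at 3.88 m → arm 0.66 m, τ = 297 × 0.66 = 196 N·m clockwise.
Hanging mass: 42.7 × 10 = 427 N down at 3.79 m → arm 0.57 m, τ = 427 × 0.57 = 243.4 N·m clockwise.
Net moment of existing loads = 439.4 N·m clockwise.
The load weighs 40.2 × 10 = 402 N and must supply an equal counterclockwise moment, so its lever arm about the fulcrum is 439.4 / 402 = 1.09 m.
That puts it at 3.22 − 1.09 = 2.13 m from the left end.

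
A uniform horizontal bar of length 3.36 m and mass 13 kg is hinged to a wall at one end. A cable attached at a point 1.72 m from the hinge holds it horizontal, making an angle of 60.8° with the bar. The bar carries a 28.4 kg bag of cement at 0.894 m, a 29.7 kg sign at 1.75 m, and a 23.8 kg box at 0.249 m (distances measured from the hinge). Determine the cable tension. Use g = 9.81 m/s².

T ≈ 687 N

Sum moments about the hinge (the unknown hinge reaction has zero arm there).
Beam weight: 13 × 9.81 = 127.5 N down at 1.68 m → arm 1.68 m, τ = 127.5 × 1.68 = 214.2 N·m clockwise.
Bag of cement: 28.4 × 9.81 = 278.6 N down at 0.894 m → arm 0.894 m, τ = 278.6 × 0.894 = 249.1 N·m clockwise.
Sign: 29.7 × 9.81 = 291.4 N down at 1.75 m → arm 1.75 m, τ = 291.4 × 1.75 = 509.9 N·m clockwise.
Box: 23.8 × 9.81 = 233.5 N down at 0.249 m → arm 0.249 m, τ = 233.5 × 0.249 = 58.14 N·m clockwise.
Total clockwise load moment = 1031 N·m.
The cable tension T acts at 1.72 m; only its component perpendicular to the bar, T sinθ, produces torque. sin 60.8° = 0.8729.
Balancing moments: T × 1.72 × 0.8729 = 1031, giving T = 1031 / 1.501 = 687 N.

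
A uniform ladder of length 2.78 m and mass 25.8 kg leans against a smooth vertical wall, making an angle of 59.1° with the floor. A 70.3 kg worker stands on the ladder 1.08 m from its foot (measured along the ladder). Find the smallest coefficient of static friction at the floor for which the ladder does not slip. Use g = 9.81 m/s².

Taking torques about the foot of the ladder:
Ladder weight 25.8×9.81 = 253.1 N acts at 1.39 m along the ladder; its horizontal arm is 1.39·cos59.1° = 0.7138 m → τ = 180.7 N·m clockwise.
Worker: 70.3×9.81 = 689.6 N at 1.08 m → arm 0.5546 m → τ = 382.5 N·m clockwise.
Wall normal N acts horizontally at the top; its moment arm is the height L sinθ = 2.78·sin59.1° = 2.385 m, counterclockwise.
For rotational equilibrium, N × 2.385 = 563.2, so N = 236.1 N.
ΣFx = 0 ⇒ f = N_wall = 236.1 N. ΣFy = 0 ⇒ N_floor = 942.7 N.
μ_min = f / N_floor = 236.1 / 942.7 = 0.25.

μ_min ≈ 0.25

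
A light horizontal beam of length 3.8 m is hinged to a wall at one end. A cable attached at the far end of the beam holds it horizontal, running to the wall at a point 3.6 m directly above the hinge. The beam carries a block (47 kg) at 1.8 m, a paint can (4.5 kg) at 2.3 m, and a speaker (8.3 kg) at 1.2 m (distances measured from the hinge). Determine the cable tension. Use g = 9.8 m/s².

T ≈ 393 N

Choose the hinge as the axis so the unknown hinge reaction has zero arm there.
Block: 47 × 9.8 = 460.6 N down at 1.8 m → arm 1.8 m, τ = 460.6 × 1.8 = 829.1 N·m clockwise.
Paint can: 4.5 × 9.8 = 44.1 N down at 2.3 m → arm 2.3 m, τ = 44.1 × 2.3 = 101.4 N·m clockwise.
Speaker: 8.3 × 9.8 = 81.34 N down at 1.2 m → arm 1.2 m, τ = 81.34 × 1.2 = 97.61 N·m clockwise.
Total clockwise load moment = 1028 N·m.
The cable tension T acts at 3.8 m; only its component perpendicular to the beam, T sinθ, produces torque. sinθ = h/√(h²+d²) = 3.6/√(3.6²+3.8²) = 0.6877.
For rotational equilibrium, T × 3.8 × 0.6877 = 1028, so T = 1028 / 2.613 = 393 N.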